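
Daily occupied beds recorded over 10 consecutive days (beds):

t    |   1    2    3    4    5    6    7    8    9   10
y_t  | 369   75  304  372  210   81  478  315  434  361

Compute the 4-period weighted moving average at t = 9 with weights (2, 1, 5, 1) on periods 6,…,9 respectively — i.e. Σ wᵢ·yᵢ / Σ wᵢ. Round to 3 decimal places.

294.333

Weighted sum: 2·81 + 1·478 + 5·315 + 1·434 = 162 + 478 + 1575 + 434 = 2649
Weight total: 2 + 1 + 5 + 1 = 9
WMA = 2649 / 9 = 294.333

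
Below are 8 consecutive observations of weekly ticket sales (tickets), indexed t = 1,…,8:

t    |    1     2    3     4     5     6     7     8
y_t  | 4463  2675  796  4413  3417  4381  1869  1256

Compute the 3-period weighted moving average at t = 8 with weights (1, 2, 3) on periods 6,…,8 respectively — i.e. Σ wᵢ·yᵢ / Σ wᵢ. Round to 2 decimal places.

1981.17

Weighted sum: 1·4381 + 2·1869 + 3·1256 = 4381 + 3738 + 3768 = 11887
Weight total: 1 + 2 + 3 = 6
WMA = 11887 / 6 = 1981.17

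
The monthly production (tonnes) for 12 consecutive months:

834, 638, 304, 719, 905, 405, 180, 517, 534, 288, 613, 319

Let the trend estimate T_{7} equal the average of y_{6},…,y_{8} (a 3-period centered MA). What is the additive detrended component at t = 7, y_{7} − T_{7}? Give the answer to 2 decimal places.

Trend T_7 = (405 + 180 + 517) / 3 = 1102/3 = 367.3333
Detrended value: 180 − 367.3333 = -187.33

-187.33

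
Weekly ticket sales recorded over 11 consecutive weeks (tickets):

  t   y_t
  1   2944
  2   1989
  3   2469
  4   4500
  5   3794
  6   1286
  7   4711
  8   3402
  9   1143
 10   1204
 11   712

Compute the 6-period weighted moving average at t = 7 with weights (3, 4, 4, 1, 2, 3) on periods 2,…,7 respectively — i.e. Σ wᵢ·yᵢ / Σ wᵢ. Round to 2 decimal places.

3196.59

Weighted sum: 3·1989 + 4·2469 + 4·4500 + 1·3794 + 2·1286 + 3·4711 = 5967 + 9876 + 18000 + 3794 + 2572 + 14133 = 54342
Weight total: 3 + 4 + 4 + 1 + 2 + 3 = 17
WMA = 54342 / 17 = 3196.59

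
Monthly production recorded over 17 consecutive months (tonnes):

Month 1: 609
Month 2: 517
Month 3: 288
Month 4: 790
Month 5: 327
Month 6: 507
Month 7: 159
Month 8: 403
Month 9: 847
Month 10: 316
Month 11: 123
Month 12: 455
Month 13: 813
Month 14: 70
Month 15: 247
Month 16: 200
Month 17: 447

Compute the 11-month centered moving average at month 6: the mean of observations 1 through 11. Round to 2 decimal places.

444.18

Sum of periods 1–11: 609 + 517 + 288 + 790 + 327 + 507 + 159 + 403 + 847 + 316 + 123 = 4886
Divide by 11: 4886 / 11 = 444.18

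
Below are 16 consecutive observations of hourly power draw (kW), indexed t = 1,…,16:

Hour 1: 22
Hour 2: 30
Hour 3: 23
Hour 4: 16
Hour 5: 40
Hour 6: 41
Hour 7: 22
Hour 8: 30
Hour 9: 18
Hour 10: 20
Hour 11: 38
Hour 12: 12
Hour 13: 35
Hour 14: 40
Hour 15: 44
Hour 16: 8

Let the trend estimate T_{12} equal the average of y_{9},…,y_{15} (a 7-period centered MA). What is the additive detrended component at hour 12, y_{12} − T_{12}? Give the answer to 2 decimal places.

-17.57

Trend T_12 = (18 + 20 + 38 + 12 + 35 + 40 + 44) / 7 = 207/7 = 29.5714
Detrended value: 12 − 29.5714 = -17.57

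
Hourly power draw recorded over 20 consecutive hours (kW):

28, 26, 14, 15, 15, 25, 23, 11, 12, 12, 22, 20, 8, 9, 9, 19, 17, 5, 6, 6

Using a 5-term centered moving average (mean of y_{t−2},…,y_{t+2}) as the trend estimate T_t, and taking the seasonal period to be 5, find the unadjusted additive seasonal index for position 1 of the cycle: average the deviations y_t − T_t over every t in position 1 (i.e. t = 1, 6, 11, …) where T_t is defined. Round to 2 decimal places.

7.20

Season position 1 occurs at t = 6, 11, 16 (where T_t is defined).
t=6: T_6 = 17.8000; y_6 − T_6 = 25 − 17.8000 = 7.2000
t=11: T_11 = 14.8000; y_11 − T_11 = 22 − 14.8000 = 7.2000
t=16: T_16 = 11.8000; y_16 − T_16 = 19 − 11.8000 = 7.2000
Mean deviation: (7.2000 + 7.2000 + 7.2000) / 3 = 7.20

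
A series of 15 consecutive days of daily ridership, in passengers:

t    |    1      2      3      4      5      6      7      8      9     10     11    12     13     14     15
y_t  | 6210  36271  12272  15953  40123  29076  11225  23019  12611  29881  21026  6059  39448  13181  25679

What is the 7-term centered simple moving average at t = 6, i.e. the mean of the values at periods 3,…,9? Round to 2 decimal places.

20611.29

Sum of periods 3–9: 12272 + 15953 + 40123 + 29076 + 11225 + 23019 + 12611 = 144279
Divide by 7: 144279 / 7 = 20611.29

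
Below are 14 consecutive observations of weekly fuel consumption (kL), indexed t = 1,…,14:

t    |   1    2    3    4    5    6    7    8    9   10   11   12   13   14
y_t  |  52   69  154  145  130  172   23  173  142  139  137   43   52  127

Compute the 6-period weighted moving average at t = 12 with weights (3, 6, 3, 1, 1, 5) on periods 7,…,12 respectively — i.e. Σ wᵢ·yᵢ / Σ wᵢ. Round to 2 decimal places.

106.53

Weighted sum: 3·23 + 6·173 + 3·142 + 1·139 + 1·137 + 5·43 = 69 + 1038 + 426 + 139 + 137 + 215 = 2024
Weight total: 3 + 6 + 3 + 1 + 1 + 5 = 19
WMA = 2024 / 19 = 106.53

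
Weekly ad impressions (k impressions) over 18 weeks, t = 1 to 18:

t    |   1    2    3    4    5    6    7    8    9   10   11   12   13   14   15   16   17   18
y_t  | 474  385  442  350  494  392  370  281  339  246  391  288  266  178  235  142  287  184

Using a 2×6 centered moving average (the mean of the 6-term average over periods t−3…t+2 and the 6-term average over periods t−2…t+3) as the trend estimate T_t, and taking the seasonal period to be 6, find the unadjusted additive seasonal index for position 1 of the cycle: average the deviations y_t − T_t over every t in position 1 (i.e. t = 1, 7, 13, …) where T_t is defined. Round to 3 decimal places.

Season position 1 occurs at t = 7, 13 (where T_t is defined).
t=7: T_7 = 362.33333; y_7 − T_7 = 370 − 362.33333 = 7.66667
t=13: T_13 = 258.66667; y_13 − T_13 = 266 − 258.66667 = 7.33333
Mean deviation: (7.66667 + 7.33333) / 2 = 7.500

7.500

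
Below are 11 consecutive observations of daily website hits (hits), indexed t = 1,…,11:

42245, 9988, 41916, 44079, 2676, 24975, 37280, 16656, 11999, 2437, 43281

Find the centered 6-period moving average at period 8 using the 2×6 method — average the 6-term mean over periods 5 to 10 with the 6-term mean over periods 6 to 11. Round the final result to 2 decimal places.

19387.58

Sum over 5–10: 2676 + 24975 + 37280 + 16656 + 11999 + 2437 = 96023
Sum over 6–11: 24975 + 37280 + 16656 + 11999 + 2437 + 43281 = 136628
CMA at t=8 = (96023 + 136628) / (2·6) = 232651 / 12 = 19387.58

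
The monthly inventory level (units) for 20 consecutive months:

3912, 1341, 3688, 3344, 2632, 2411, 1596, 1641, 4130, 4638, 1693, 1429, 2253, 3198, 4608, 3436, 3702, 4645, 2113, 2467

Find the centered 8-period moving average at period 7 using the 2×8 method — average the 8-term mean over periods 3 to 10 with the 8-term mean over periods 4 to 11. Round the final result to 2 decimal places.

2885.31

Sum over 3–10: 3688 + 3344 + 2632 + 2411 + 1596 + 1641 + 4130 + 4638 = 24080
Sum over 4–11: 3344 + 2632 + 2411 + 1596 + 1641 + 4130 + 4638 + 1693 = 22085
CMA at t=7 = (24080 + 22085) / (2·8) = 46165 / 16 = 2885.31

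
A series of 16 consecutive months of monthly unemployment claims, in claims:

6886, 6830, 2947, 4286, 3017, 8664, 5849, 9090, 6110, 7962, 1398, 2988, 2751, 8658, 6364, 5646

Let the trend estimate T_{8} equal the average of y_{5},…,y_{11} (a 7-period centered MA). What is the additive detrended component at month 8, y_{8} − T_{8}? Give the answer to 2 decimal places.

Trend T_8 = (3017 + 8664 + 5849 + 9090 + 6110 + 7962 + 1398) / 7 = 42090/7 = 6012.8571
Detrended value: 9090 − 6012.8571 = 3077.14

3077.14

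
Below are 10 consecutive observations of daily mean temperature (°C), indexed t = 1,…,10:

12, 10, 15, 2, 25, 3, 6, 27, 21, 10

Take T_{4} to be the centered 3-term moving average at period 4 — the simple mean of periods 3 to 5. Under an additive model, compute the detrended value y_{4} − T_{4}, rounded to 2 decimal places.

Trend T_4 = (15 + 2 + 25) / 3 = 42/3 = 14.0000
Detrended value: 2 − 14.0000 = -12.00

-12.00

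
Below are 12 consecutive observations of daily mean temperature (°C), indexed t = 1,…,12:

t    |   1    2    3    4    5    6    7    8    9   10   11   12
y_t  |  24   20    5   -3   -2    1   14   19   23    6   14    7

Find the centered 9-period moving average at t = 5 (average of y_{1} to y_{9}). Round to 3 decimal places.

11.222

Sum of periods 1–9: 24 + 20 + 5 + (-3) + (-2) + 1 + 14 + 19 + 23 = 101
Divide by 9: 101 / 9 = 11.222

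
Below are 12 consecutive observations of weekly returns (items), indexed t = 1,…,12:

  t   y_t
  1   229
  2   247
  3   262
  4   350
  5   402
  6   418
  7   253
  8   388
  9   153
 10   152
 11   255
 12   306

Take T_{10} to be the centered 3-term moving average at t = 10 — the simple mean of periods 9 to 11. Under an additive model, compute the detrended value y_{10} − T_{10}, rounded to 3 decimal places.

Trend T_10 = (153 + 152 + 255) / 3 = 560/3 = 186.66667
Detrended value: 152 − 186.66667 = -34.667

-34.667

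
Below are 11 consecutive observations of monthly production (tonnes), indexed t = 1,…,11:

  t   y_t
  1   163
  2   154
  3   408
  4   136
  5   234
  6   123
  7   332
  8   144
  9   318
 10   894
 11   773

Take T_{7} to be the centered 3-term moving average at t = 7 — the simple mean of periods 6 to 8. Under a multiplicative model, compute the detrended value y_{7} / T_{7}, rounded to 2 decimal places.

Trend T_7 = (123 + 332 + 144) / 3 = 599/3 = 199.6667
Ratio to trend: 332 / 199.6667 = 1.66

1.66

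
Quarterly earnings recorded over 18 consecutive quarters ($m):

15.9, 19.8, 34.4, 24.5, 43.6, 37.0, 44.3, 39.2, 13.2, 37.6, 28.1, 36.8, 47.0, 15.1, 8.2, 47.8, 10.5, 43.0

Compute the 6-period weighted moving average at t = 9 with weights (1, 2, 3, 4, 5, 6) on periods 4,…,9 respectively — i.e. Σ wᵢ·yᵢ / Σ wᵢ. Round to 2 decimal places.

Weighted sum: 1·24.5 + 2·43.6 + 3·37.0 + 4·44.3 + 5·39.2 + 6·13.2 = 24.5 + 87.2 + 111.0 + 177.2 + 196.0 + 79.2 = 675.1
Weight total: 1 + 2 + 3 + 4 + 5 + 6 = 21
WMA = 675.1 / 21 = 32.15

32.15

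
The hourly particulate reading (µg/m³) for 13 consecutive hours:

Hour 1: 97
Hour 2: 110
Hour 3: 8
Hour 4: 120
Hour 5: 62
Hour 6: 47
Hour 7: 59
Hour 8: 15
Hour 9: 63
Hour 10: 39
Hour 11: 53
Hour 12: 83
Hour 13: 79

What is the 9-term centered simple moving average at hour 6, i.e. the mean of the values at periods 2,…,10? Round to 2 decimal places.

Sum of periods 2–10: 110 + 8 + 120 + 62 + 47 + 59 + 15 + 63 + 39 = 523
Divide by 9: 523 / 9 = 58.11

58.11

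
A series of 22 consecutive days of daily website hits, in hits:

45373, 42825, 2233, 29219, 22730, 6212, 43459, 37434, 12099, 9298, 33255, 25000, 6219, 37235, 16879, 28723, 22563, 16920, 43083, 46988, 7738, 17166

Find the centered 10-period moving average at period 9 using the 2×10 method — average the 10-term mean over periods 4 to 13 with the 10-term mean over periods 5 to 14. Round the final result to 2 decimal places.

22893.30

Sum over 4–13: 29219 + 22730 + 6212 + 43459 + 37434 + 12099 + 9298 + 33255 + 25000 + 6219 = 224925
Sum over 5–14: 22730 + 6212 + 43459 + 37434 + 12099 + 9298 + 33255 + 25000 + 6219 + 37235 = 232941
CMA at t=9 = (224925 + 232941) / (2·10) = 457866 / 20 = 22893.30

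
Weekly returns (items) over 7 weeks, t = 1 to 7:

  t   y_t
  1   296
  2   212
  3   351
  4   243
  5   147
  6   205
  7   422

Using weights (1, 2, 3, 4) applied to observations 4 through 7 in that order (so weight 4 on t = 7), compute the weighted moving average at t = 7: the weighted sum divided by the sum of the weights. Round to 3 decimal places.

284.000

Weighted sum: 1·243 + 2·147 + 3·205 + 4·422 = 243 + 294 + 615 + 1688 = 2840
Weight total: 1 + 2 + 3 + 4 = 10
WMA = 2840 / 10 = 284.000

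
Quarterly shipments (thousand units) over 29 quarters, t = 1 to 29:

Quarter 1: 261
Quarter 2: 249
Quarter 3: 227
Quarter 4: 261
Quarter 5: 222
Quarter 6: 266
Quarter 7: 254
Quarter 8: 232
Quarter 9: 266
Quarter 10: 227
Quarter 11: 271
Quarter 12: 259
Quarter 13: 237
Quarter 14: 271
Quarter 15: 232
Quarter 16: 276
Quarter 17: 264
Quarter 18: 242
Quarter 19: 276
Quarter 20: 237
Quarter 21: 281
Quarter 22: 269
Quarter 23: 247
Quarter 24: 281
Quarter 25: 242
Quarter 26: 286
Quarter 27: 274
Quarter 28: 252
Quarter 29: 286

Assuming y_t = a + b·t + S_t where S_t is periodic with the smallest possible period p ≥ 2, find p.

5

First differences y_{t+1} − y_t: -12, -22, 34, -39, 44, -12, -22, 34, -39, 44, -12, -22, …
The difference pattern repeats every 5 terms and not for any smaller step, so p = 5.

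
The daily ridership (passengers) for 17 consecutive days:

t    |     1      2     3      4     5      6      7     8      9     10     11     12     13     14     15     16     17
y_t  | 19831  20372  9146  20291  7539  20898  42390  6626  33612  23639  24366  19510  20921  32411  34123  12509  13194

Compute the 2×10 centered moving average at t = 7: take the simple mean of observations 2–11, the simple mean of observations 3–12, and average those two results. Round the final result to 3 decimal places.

20844.800

Sum over 2–11: 20372 + 9146 + 20291 + 7539 + 20898 + 42390 + 6626 + 33612 + 23639 + 24366 = 208879
Sum over 3–12: 9146 + 20291 + 7539 + 20898 + 42390 + 6626 + 33612 + 23639 + 24366 + 19510 = 208017
CMA at t=7 = (208879 + 208017) / (2·10) = 416896 / 20 = 20844.800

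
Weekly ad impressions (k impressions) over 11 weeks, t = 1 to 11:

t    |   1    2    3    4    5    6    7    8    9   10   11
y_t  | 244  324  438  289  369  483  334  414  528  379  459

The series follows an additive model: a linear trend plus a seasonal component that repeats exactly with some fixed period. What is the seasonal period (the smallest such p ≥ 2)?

3

First differences y_{t+1} − y_t: 80, 114, -149, 80, 114, -149, 80, 114, …
The difference pattern repeats every 3 terms and not for any smaller step, so p = 3.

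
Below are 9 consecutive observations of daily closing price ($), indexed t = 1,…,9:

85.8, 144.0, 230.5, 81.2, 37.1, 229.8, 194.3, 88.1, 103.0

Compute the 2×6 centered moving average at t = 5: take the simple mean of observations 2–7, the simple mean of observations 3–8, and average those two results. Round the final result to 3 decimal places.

148.158

Sum over 2–7: 144.0 + 230.5 + 81.2 + 37.1 + 229.8 + 194.3 = 916.9
Sum over 3–8: 230.5 + 81.2 + 37.1 + 229.8 + 194.3 + 88.1 = 861.0
CMA at t=5 = (916.9 + 861.0) / (2·6) = 1777.9 / 12 = 148.158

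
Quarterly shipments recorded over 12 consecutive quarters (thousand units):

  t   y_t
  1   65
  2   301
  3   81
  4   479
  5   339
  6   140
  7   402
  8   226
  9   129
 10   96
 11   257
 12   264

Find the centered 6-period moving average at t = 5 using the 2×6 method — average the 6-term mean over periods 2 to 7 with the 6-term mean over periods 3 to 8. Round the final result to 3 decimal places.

Sum over 2–7: 301 + 81 + 479 + 339 + 140 + 402 = 1742
Sum over 3–8: 81 + 479 + 339 + 140 + 402 + 226 = 1667
CMA at t=5 = (1742 + 1667) / (2·6) = 3409 / 12 = 284.083

284.083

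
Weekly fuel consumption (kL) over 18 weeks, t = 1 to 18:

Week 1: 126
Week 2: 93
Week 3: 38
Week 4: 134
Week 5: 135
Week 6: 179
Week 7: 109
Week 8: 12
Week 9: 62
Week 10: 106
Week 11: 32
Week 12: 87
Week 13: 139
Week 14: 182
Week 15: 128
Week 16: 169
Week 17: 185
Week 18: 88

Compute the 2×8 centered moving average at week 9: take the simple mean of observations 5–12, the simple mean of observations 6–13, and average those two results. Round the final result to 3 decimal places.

90.500

Sum over 5–12: 135 + 179 + 109 + 12 + 62 + 106 + 32 + 87 = 722
Sum over 6–13: 179 + 109 + 12 + 62 + 106 + 32 + 87 + 139 = 726
CMA at t=9 = (722 + 726) / (2·8) = 1448 / 16 = 90.500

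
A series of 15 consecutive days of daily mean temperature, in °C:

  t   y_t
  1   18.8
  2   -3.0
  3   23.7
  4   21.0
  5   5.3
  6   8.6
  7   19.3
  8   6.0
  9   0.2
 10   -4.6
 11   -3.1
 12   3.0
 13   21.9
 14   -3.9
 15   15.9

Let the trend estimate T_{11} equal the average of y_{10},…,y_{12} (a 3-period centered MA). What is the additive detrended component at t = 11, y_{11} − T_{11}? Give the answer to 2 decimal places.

-1.53

Trend T_11 = ((-4.6) + (-3.1) + 3.0) / 3 = -4.7/3 = -1.5667
Detrended value: -3.1 − -1.5667 = -1.53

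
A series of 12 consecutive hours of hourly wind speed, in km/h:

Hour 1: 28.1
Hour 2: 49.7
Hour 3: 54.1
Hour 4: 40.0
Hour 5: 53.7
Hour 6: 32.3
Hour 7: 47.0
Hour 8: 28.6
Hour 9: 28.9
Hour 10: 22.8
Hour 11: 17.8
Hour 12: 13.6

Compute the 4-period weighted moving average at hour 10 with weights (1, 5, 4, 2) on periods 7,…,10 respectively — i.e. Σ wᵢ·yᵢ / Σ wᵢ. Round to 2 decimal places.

29.27

Weighted sum: 1·47.0 + 5·28.6 + 4·28.9 + 2·22.8 = 47.0 + 143.0 + 115.6 + 45.6 = 351.2
Weight total: 1 + 5 + 4 + 2 = 12
WMA = 351.2 / 12 = 29.27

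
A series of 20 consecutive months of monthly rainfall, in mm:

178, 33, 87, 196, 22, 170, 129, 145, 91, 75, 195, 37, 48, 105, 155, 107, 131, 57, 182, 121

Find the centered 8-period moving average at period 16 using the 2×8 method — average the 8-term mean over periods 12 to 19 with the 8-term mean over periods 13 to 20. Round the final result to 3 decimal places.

108.000

Sum over 12–19: 37 + 48 + 105 + 155 + 107 + 131 + 57 + 182 = 822
Sum over 13–20: 48 + 105 + 155 + 107 + 131 + 57 + 182 + 121 = 906
CMA at t=16 = (822 + 906) / (2·8) = 1728 / 16 = 108.000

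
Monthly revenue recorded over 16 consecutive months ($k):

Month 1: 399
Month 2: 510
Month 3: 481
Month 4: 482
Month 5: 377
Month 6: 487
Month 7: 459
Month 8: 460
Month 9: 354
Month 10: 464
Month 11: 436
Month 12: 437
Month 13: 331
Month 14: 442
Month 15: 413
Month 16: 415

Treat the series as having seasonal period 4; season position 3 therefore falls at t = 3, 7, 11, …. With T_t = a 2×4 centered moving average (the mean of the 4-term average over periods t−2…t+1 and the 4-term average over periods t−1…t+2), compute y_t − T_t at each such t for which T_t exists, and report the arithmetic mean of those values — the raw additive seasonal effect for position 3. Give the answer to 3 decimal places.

Season position 3 occurs at t = 3, 7, 11 (where T_t is defined).
t=3: T_3 = 465.25000; y_3 − T_3 = 481 − 465.25000 = 15.75000
t=7: T_7 = 442.87500; y_7 − T_7 = 459 − 442.87500 = 16.12500
t=11: T_11 = 419.87500; y_11 − T_11 = 436 − 419.87500 = 16.12500
Mean deviation: (15.75000 + 16.12500 + 16.12500) / 3 = 16.000

16.000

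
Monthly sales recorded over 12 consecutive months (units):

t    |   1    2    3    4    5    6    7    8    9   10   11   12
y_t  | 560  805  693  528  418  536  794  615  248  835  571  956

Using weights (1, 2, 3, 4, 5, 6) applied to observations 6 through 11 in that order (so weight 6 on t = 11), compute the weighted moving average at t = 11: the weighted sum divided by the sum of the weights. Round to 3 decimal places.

Weighted sum: 1·536 + 2·794 + 3·615 + 4·248 + 5·835 + 6·571 = 536 + 1588 + 1845 + 992 + 4175 + 3426 = 12562
Weight total: 1 + 2 + 3 + 4 + 5 + 6 = 21
WMA = 12562 / 21 = 598.190

598.190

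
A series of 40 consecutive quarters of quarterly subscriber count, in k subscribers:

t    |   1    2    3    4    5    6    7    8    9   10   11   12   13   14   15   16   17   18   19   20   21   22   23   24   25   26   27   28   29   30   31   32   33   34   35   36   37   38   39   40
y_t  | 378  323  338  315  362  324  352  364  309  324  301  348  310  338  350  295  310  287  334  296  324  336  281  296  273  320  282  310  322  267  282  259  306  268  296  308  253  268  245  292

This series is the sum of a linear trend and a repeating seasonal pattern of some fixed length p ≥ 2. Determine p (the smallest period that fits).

7

First differences y_{t+1} − y_t: -55, 15, -23, 47, -38, 28, 12, -55, 15, -23, 47, -38, 28, 12, -55, 15, …
The difference pattern repeats every 7 terms and not for any smaller step, so p = 7.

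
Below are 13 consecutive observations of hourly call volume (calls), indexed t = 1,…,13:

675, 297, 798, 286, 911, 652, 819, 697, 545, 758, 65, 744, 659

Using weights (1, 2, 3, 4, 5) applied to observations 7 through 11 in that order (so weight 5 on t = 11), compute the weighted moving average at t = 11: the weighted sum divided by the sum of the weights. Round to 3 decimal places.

Weighted sum: 1·819 + 2·697 + 3·545 + 4·758 + 5·65 = 819 + 1394 + 1635 + 3032 + 325 = 7205
Weight total: 1 + 2 + 3 + 4 + 5 = 15
WMA = 7205 / 15 = 480.333

480.333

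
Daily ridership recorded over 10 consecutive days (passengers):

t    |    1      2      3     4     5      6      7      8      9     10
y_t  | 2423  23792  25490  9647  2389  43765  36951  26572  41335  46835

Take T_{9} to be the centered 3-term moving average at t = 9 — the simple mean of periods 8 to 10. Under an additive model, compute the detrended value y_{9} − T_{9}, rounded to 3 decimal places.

Trend T_9 = (26572 + 41335 + 46835) / 3 = 114742/3 = 38247.33333
Detrended value: 41335 − 38247.33333 = 3087.667

3087.667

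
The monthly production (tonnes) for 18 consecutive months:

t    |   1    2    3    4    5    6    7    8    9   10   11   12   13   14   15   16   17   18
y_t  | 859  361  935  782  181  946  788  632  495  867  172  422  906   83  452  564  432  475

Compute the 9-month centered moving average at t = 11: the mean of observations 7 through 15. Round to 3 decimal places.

535.222

Sum of periods 7–15: 788 + 632 + 495 + 867 + 172 + 422 + 906 + 83 + 452 = 4817
Divide by 9: 4817 / 9 = 535.222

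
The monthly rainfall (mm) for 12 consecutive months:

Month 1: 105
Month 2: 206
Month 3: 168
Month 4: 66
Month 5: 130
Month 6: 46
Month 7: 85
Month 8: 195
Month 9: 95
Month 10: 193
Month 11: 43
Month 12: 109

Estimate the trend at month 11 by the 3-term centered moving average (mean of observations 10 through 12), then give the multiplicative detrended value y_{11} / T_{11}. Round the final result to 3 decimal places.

0.374

Trend T_11 = (193 + 43 + 109) / 3 = 345/3 = 115.00000
Ratio to trend: 43 / 115.00000 = 0.374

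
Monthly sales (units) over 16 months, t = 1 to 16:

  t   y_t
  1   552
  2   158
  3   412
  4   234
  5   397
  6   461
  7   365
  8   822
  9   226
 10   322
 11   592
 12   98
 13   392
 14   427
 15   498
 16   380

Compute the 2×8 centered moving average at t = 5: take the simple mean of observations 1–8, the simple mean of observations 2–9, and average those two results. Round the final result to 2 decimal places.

Sum over 1–8: 552 + 158 + 412 + 234 + 397 + 461 + 365 + 822 = 3401
Sum over 2–9: 158 + 412 + 234 + 397 + 461 + 365 + 822 + 226 = 3075
CMA at t=5 = (3401 + 3075) / (2·8) = 6476 / 16 = 404.75

404.75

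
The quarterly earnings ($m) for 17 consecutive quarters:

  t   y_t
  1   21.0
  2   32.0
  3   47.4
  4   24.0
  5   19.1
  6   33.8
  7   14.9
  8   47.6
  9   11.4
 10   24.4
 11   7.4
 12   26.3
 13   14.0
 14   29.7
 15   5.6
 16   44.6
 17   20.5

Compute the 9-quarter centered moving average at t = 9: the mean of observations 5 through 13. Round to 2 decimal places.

22.10

Sum of periods 5–13: 19.1 + 33.8 + 14.9 + 47.6 + 11.4 + 24.4 + 7.4 + 26.3 + 14.0 = 198.9
Divide by 9: 198.9 / 9 = 22.10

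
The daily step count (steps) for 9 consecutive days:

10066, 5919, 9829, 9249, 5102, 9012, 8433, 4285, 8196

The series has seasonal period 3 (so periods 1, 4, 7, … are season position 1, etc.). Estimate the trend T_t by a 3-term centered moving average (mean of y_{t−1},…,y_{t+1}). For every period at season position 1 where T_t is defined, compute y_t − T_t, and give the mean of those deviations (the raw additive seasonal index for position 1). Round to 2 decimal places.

1189.33

Season position 1 occurs at t = 4, 7 (where T_t is defined).
t=4: T_4 = 8060.0000; y_4 − T_4 = 9249 − 8060.0000 = 1189.0000
t=7: T_7 = 7243.3333; y_7 − T_7 = 8433 − 7243.3333 = 1189.6667
Mean deviation: (1189.0000 + 1189.6667) / 2 = 1189.33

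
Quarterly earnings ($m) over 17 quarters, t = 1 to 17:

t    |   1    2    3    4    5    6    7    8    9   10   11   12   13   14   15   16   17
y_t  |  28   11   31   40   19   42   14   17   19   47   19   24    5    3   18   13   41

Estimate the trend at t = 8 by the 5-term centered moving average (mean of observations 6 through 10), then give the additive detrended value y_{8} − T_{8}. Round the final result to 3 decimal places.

Trend T_8 = (42 + 14 + 17 + 19 + 47) / 5 = 139/5 = 27.80000
Detrended value: 17 − 27.80000 = -10.800

-10.800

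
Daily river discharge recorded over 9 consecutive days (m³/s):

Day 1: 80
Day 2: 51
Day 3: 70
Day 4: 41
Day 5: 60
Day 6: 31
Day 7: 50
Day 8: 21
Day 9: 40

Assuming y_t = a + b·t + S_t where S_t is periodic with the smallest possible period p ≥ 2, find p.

First differences y_{t+1} − y_t: -29, 19, -29, 19, -29, 19, …
The difference pattern repeats every 2 terms and not for any smaller step, so p = 2.

2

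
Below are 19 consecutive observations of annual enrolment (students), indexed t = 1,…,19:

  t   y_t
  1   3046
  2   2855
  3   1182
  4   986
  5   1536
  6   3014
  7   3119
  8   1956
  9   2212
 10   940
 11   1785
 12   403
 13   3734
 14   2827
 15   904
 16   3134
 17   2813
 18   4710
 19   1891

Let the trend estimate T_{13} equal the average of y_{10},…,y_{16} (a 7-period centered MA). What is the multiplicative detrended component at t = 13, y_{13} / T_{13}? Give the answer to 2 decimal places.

Trend T_13 = (940 + 1785 + 403 + 3734 + 2827 + 904 + 3134) / 7 = 13727/7 = 1961.0000
Ratio to trend: 3734 / 1961.0000 = 1.90

1.90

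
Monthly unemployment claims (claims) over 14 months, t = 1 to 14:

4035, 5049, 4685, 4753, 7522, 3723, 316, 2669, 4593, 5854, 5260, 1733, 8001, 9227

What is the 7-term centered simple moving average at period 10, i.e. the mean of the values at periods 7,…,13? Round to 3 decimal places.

Sum of periods 7–13: 316 + 2669 + 4593 + 5854 + 5260 + 1733 + 8001 = 28426
Divide by 7: 28426 / 7 = 4060.857

4060.857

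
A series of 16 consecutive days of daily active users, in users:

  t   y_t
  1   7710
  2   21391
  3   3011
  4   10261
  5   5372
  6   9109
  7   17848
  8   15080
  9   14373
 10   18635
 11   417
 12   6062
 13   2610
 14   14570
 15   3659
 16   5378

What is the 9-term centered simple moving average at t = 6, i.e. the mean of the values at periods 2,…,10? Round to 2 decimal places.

Sum of periods 2–10: 21391 + 3011 + 10261 + 5372 + 9109 + 17848 + 15080 + 14373 + 18635 = 115080
Divide by 9: 115080 / 9 = 12786.67

12786.67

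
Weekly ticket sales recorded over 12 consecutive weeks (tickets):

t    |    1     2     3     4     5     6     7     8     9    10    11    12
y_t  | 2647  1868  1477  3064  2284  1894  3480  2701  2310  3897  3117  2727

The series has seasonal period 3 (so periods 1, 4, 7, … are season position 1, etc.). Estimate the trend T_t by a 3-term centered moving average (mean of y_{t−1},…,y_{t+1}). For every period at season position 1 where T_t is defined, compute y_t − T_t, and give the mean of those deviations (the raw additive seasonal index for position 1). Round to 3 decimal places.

788.778

Season position 1 occurs at t = 4, 7, 10 (where T_t is defined).
t=4: T_4 = 2275.00000; y_4 − T_4 = 3064 − 2275.00000 = 789.00000
t=7: T_7 = 2691.66667; y_7 − T_7 = 3480 − 2691.66667 = 788.33333
t=10: T_10 = 3108.00000; y_10 − T_10 = 3897 − 3108.00000 = 789.00000
Mean deviation: (789.00000 + 788.33333 + 789.00000) / 3 = 788.778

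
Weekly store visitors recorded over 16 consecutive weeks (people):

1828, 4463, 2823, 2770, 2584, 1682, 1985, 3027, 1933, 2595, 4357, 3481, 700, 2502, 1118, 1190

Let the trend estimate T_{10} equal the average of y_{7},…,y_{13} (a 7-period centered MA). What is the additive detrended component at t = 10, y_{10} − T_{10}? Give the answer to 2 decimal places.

12.43

Trend T_10 = (1985 + 3027 + 1933 + 2595 + 4357 + 3481 + 700) / 7 = 18078/7 = 2582.5714
Detrended value: 2595 − 2582.5714 = 12.43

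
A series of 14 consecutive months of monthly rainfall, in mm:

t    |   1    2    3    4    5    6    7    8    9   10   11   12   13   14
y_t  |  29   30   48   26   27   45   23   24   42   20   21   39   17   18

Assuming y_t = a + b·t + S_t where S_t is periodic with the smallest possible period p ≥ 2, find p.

First differences y_{t+1} − y_t: 1, 18, -22, 1, 18, -22, 1, 18, …
The difference pattern repeats every 3 terms and not for any smaller step, so p = 3.

3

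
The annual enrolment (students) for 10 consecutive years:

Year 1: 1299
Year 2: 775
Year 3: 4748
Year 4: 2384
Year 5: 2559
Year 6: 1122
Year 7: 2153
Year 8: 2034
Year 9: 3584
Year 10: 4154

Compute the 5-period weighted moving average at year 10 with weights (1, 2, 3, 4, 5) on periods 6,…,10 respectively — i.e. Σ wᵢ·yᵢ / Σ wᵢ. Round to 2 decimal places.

3109.07

Weighted sum: 1·1122 + 2·2153 + 3·2034 + 4·3584 + 5·4154 = 1122 + 4306 + 6102 + 14336 + 20770 = 46636
Weight total: 1 + 2 + 3 + 4 + 5 = 15
WMA = 46636 / 15 = 3109.07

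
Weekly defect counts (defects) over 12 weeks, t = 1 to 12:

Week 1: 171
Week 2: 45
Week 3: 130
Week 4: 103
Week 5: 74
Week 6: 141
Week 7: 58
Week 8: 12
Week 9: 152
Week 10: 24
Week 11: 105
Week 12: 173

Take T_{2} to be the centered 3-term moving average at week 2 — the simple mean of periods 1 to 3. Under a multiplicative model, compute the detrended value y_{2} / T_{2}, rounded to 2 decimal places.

0.39

Trend T_2 = (171 + 45 + 130) / 3 = 346/3 = 115.3333
Ratio to trend: 45 / 115.3333 = 0.39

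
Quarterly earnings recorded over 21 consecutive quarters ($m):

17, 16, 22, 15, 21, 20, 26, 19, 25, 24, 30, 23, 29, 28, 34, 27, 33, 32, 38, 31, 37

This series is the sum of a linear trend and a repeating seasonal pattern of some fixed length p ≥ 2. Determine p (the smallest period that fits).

4

First differences y_{t+1} − y_t: -1, 6, -7, 6, -1, 6, -7, 6, -1, 6, …
The difference pattern repeats every 4 terms and not for any smaller step, so p = 4.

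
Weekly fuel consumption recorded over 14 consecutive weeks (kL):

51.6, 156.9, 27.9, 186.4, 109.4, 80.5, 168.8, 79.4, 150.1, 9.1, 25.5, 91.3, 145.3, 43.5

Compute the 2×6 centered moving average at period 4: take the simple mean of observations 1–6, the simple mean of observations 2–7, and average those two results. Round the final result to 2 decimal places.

111.88

Sum over 1–6: 51.6 + 156.9 + 27.9 + 186.4 + 109.4 + 80.5 = 612.7
Sum over 2–7: 156.9 + 27.9 + 186.4 + 109.4 + 80.5 + 168.8 = 729.9
CMA at t=4 = (612.7 + 729.9) / (2·6) = 1342.6 / 12 = 111.88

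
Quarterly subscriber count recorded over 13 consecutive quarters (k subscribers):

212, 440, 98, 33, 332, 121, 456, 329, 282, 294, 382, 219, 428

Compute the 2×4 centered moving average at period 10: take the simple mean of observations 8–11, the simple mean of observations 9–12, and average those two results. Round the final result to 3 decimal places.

Sum over 8–11: 329 + 282 + 294 + 382 = 1287
Sum over 9–12: 282 + 294 + 382 + 219 = 1177
CMA at t=10 = (1287 + 1177) / (2·4) = 2464 / 8 = 308.000

308.000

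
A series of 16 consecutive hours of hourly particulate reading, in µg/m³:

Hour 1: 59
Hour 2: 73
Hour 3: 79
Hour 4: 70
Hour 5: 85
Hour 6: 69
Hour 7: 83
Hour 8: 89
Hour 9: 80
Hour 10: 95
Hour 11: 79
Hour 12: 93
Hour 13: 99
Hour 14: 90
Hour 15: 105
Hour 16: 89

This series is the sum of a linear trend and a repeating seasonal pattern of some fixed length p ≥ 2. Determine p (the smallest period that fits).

5

First differences y_{t+1} − y_t: 14, 6, -9, 15, -16, 14, 6, -9, 15, -16, 14, 6, …
The difference pattern repeats every 5 terms and not for any smaller step, so p = 5.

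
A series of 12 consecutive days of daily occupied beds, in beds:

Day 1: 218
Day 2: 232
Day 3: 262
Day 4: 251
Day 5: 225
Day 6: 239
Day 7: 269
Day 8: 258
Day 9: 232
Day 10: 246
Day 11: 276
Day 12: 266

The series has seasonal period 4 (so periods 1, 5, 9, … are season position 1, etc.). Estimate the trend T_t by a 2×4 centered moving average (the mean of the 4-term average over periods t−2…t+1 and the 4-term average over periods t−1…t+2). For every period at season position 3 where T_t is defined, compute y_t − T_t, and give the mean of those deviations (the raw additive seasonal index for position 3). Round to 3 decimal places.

Season position 3 occurs at t = 3, 7 (where T_t is defined).
t=3: T_3 = 241.62500; y_3 − T_3 = 262 − 241.62500 = 20.37500
t=7: T_7 = 248.62500; y_7 − T_7 = 269 − 248.62500 = 20.37500
Mean deviation: (20.37500 + 20.37500) / 2 = 20.375

20.375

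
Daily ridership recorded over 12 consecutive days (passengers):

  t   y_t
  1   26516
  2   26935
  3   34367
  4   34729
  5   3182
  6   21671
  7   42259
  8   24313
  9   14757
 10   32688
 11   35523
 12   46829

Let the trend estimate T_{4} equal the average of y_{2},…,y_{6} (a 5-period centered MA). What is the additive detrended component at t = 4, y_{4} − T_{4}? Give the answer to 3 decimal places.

10552.200

Trend T_4 = (26935 + 34367 + 34729 + 3182 + 21671) / 5 = 120884/5 = 24176.80000
Detrended value: 34729 − 24176.80000 = 10552.200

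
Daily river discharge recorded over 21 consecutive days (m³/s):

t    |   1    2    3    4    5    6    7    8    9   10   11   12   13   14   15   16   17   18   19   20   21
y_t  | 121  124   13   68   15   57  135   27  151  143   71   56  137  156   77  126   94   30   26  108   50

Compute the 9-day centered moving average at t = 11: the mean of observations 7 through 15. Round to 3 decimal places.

Sum of periods 7–15: 135 + 27 + 151 + 143 + 71 + 56 + 137 + 156 + 77 = 953
Divide by 9: 953 / 9 = 105.889

105.889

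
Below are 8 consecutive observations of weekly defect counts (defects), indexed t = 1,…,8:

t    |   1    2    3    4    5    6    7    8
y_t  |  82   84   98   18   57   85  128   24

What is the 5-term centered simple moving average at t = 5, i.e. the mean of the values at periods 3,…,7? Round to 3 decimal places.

Sum of periods 3–7: 98 + 18 + 57 + 85 + 128 = 386
Divide by 5: 386 / 5 = 77.200

77.200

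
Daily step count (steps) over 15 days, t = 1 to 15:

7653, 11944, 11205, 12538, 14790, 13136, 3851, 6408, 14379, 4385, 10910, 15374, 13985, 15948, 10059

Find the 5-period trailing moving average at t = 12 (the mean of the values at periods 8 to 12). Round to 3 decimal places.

Sum of periods 8–12: 6408 + 14379 + 4385 + 10910 + 15374 = 51456
Divide by 5: 51456 / 5 = 10291.200

10291.200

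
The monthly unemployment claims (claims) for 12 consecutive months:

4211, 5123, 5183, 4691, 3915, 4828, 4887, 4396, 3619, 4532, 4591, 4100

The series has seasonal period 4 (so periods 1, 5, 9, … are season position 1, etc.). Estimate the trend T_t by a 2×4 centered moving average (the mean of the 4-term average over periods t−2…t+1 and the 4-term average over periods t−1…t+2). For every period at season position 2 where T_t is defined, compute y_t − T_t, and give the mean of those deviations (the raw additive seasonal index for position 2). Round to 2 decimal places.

284.56

Season position 2 occurs at t = 6, 10 (where T_t is defined).
t=6: T_6 = 4543.3750; y_6 − T_6 = 4828 − 4543.3750 = 284.6250
t=10: T_10 = 4247.5000; y_10 − T_10 = 4532 − 4247.5000 = 284.5000
Mean deviation: (284.6250 + 284.5000) / 2 = 284.56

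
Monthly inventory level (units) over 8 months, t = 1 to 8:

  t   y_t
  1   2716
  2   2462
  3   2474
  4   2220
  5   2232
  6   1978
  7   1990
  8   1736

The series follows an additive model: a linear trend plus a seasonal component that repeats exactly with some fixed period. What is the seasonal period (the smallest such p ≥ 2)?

First differences y_{t+1} − y_t: -254, 12, -254, 12, -254, 12, …
The difference pattern repeats every 2 terms and not for any smaller step, so p = 2.

2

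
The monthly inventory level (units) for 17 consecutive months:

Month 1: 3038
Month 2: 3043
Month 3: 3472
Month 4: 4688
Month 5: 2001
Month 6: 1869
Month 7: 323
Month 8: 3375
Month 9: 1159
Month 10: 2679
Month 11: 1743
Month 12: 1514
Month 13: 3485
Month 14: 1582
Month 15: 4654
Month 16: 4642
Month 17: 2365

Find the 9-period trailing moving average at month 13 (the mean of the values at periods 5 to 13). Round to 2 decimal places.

2016.44

Sum of periods 5–13: 2001 + 1869 + 323 + 3375 + 1159 + 2679 + 1743 + 1514 + 3485 = 18148
Divide by 9: 18148 / 9 = 2016.44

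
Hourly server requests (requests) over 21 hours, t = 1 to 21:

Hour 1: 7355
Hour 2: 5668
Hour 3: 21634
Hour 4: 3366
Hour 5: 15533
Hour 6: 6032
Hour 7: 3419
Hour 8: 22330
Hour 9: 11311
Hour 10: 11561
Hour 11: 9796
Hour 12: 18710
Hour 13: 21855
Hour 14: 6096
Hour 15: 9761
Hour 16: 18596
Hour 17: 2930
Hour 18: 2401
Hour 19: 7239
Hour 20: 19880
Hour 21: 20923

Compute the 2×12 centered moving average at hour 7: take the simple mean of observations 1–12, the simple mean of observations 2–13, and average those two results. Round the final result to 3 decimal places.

Sum over 1–12: 7355 + 5668 + 21634 + 3366 + 15533 + 6032 + 3419 + 22330 + 11311 + 11561 + 9796 + 18710 = 136715
Sum over 2–13: 5668 + 21634 + 3366 + 15533 + 6032 + 3419 + 22330 + 11311 + 11561 + 9796 + 18710 + 21855 = 151215
CMA at t=7 = (136715 + 151215) / (2·12) = 287930 / 24 = 11997.083

11997.083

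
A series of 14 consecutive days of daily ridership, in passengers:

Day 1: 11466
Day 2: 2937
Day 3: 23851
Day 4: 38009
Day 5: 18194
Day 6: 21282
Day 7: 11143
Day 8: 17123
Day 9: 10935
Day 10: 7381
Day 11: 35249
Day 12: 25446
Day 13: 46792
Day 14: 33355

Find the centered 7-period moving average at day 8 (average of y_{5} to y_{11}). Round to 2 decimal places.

Sum of periods 5–11: 18194 + 21282 + 11143 + 17123 + 10935 + 7381 + 35249 = 121307
Divide by 7: 121307 / 7 = 17329.57

17329.57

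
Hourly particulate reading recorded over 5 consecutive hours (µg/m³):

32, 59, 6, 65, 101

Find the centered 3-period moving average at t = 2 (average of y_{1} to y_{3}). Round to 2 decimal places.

Sum of periods 1–3: 32 + 59 + 6 = 97
Divide by 3: 97 / 3 = 32.33

32.33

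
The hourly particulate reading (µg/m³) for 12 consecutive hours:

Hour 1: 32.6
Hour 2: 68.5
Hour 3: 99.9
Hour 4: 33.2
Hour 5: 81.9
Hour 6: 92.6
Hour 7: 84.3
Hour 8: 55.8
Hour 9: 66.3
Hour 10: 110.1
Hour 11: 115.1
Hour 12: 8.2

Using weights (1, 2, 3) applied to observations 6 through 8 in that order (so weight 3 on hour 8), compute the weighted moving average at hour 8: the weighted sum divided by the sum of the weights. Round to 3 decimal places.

71.433

Weighted sum: 1·92.6 + 2·84.3 + 3·55.8 = 92.6 + 168.6 + 167.4 = 428.6
Weight total: 1 + 2 + 3 = 6
WMA = 428.6 / 6 = 71.433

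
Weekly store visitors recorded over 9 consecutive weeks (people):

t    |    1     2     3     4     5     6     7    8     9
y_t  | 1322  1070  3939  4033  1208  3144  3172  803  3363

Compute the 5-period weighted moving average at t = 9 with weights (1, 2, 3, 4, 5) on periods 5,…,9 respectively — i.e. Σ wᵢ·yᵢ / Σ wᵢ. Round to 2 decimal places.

2469.27

Weighted sum: 1·1208 + 2·3144 + 3·3172 + 4·803 + 5·3363 = 1208 + 6288 + 9516 + 3212 + 16815 = 37039
Weight total: 1 + 2 + 3 + 4 + 5 = 15
WMA = 37039 / 15 = 2469.27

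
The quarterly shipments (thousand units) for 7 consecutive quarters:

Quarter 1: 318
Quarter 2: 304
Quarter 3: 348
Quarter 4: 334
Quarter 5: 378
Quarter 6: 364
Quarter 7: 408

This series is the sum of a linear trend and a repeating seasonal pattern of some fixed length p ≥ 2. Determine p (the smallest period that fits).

First differences y_{t+1} − y_t: -14, 44, -14, 44, -14, 44, …
The difference pattern repeats every 2 terms and not for any smaller step, so p = 2.

2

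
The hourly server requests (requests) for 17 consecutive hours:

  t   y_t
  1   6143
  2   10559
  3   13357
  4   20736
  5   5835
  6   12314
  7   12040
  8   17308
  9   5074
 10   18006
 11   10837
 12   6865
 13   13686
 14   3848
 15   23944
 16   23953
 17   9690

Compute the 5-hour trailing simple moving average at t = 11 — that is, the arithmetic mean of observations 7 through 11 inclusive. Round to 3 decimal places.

Sum of periods 7–11: 12040 + 17308 + 5074 + 18006 + 10837 = 63265
Divide by 5: 63265 / 5 = 12653.000

12653.000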